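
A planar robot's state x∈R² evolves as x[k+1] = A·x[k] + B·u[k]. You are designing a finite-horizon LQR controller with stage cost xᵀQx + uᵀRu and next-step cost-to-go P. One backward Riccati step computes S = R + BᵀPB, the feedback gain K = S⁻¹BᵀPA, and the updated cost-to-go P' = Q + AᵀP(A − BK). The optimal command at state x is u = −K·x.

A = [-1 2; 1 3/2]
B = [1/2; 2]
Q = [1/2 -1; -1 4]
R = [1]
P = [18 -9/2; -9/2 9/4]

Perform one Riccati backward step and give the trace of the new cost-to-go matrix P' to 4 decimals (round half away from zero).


BᵀP = [0.0000 2.2500]
S = R + BᵀPB = [1] + [4.5000] = [5.5000]
BᵀPA = [2.2500 3.3750]
K = S⁻¹·BᵀPA = [0.4091 0.6136]
A−BK = [-1.2045 1.6932; 0.1818 0.2727]
AᵀP(A−BK) = [28.3295 -36.2557; -36.2557 47.9915]
P' = Q + AᵀP(A−BK) = [28.8295 -37.2557; -37.2557 51.9915]
tr(P') = 80.8210

80.8210


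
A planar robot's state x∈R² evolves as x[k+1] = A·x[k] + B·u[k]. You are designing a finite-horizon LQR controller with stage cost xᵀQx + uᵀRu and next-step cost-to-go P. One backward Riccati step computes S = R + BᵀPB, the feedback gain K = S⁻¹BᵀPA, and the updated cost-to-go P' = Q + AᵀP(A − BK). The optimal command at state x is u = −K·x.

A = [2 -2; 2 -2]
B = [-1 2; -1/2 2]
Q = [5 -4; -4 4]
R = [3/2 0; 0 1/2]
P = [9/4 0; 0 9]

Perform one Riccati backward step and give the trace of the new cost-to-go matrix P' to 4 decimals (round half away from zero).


9.9669

BᵀP = [-2.2500 -4.5000; 4.5000 18.0000]
S = R + BᵀPB = [3/2 0; 0 1/2] + [4.5000 -13.5000; -13.5000 45.0000] = [6.0000 -13.5000; -13.5000 45.5000]
BᵀPA = [-13.5000 13.5000; 45.0000 -45.0000]
K = S⁻¹·BᵀPA = [-0.0744 0.0744; 0.9669 -0.9669]
A−BK = [-0.0083 0.0083; 0.0289 -0.0289]
AᵀP(A−BK) = [0.4835 -0.4835; -0.4835 0.4835]
P' = Q + AᵀP(A−BK) = [5.4835 -4.4835; -4.4835 4.4835]
tr(P') = 9.9669


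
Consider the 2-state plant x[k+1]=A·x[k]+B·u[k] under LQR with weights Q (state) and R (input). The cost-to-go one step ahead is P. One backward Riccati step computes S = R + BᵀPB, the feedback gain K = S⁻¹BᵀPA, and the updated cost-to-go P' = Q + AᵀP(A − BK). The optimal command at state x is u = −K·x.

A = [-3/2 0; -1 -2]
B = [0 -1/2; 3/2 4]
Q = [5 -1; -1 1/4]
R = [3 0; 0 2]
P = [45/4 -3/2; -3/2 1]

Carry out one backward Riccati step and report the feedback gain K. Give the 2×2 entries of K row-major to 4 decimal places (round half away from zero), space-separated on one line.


-0.4458 -0.1417 0.5917 -0.3167

BᵀP = [-2.2500 1.5000; -11.6250 4.7500]
S = R + BᵀPB = [3 0; 0 2] + [2.2500 7.1250; 7.1250 24.8125] = [5.2500 7.1250; 7.1250 26.8125]
BᵀPA = [1.8750 -3.0000; 12.6875 -9.5000]
K = S⁻¹·BᵀPA = [-0.4458 -0.1417; 0.5917 -0.3167]
A−BK = [-1.2042 -0.1583; -2.6979 -0.5208]
AᵀP(A−BK) = [15.1417 1.7833; 1.7833 0.5667]
P' = Q + AᵀP(A−BK) = [20.1417 0.7833; 0.7833 0.8167]
tr(P') = 20.9583


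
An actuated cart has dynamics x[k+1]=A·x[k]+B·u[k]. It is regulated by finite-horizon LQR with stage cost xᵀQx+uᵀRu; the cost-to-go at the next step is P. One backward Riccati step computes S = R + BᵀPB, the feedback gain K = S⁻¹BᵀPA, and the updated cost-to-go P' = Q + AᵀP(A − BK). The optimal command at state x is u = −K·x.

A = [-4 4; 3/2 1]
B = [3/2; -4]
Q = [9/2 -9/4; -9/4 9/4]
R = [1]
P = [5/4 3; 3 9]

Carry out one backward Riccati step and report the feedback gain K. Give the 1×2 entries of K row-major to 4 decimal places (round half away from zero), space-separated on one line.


BᵀP = [-10.1250 -31.5000]
S = R + BᵀPB = [1] + [110.8125] = [111.8125]
BᵀPA = [-6.7500 -72.0000]
K = S⁻¹·BᵀPA = [-0.0604 -0.6439]
A−BK = [-3.9094 4.9659; 1.2585 -1.5757]
AᵀP(A−BK) = [3.8425 -4.8466; -4.8466 6.6367]
P' = Q + AᵀP(A−BK) = [8.3425 -7.0966; -7.0966 8.8867]
tr(P') = 17.2292

-0.0604 -0.6439


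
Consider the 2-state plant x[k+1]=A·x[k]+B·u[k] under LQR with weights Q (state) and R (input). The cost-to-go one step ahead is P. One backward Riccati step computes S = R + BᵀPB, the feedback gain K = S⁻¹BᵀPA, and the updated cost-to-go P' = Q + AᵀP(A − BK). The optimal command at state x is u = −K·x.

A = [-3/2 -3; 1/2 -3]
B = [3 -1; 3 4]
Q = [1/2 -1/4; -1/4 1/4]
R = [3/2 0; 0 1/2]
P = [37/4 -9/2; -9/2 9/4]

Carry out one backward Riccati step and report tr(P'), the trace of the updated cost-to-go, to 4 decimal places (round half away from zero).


BᵀP = [14.2500 -6.7500; -27.2500 13.5000]
S = R + BᵀPB = [3/2 0; 0 1/2] + [22.5000 -41.2500; -41.2500 81.2500] = [24.0000 -41.2500; -41.2500 81.7500]
BᵀPA = [-24.7500 -22.5000; 47.6250 41.2500]
K = S⁻¹·BᵀPA = [-0.2257 -0.5292; 0.4687 0.2376]
A−BK = [-0.3542 -1.1749; -0.6976 -2.3629]
AᵀP(A−BK) = [0.2179 0.3386; 0.3386 0.7937]
P' = Q + AᵀP(A−BK) = [0.7179 0.0886; 0.0886 1.0437]
tr(P') = 1.7616

1.7616


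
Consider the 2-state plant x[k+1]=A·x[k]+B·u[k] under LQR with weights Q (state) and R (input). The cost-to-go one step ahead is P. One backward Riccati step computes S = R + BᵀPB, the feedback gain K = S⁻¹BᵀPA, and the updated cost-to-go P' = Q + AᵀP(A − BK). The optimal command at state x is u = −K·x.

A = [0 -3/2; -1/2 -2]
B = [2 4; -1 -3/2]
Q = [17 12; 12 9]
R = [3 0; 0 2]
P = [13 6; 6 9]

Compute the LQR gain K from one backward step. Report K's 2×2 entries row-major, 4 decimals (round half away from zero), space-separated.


0.2525 1.2040 -0.1536 -1.1147

BᵀP = [20.0000 3.0000; 43.0000 10.5000]
S = R + BᵀPB = [3 0; 0 2] + [37.0000 75.5000; 75.5000 156.2500] = [40.0000 75.5000; 75.5000 158.2500]
BᵀPA = [-1.5000 -36.0000; -5.2500 -85.5000]
K = S⁻¹·BᵀPA = [0.2525 1.2040; -0.1536 -1.1147]
A−BK = [0.1096 0.5508; -0.4780 -2.4680]
AᵀP(A−BK) = [1.8222 9.4538; 9.4538 49.2865]
P' = Q + AᵀP(A−BK) = [18.8222 21.4538; 21.4538 58.2865]
tr(P') = 77.1087


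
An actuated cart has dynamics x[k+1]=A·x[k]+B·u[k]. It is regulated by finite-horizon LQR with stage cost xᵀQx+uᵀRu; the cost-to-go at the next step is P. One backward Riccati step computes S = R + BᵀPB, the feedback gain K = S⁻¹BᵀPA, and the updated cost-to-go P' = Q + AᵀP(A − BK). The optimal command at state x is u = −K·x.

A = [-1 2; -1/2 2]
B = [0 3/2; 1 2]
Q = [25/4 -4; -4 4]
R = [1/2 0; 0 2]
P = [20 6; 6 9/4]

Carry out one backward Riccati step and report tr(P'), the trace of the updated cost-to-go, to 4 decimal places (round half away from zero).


13.9969

BᵀP = [6.0000 2.2500; 42.0000 13.5000]
S = R + BᵀPB = [1/2 0; 0 2] + [2.2500 13.5000; 13.5000 90.0000] = [2.7500 13.5000; 13.5000 92.0000]
BᵀPA = [-7.1250 16.5000; -48.7500 111.0000]
K = S⁻¹·BᵀPA = [0.0371 0.2756; -0.5353 1.1661]
A−BK = [-0.1970 0.2509; 0.5336 -0.6078]
AᵀP(A−BK) = [0.7292 -1.4399; -1.4399 3.0177]
P' = Q + AᵀP(A−BK) = [6.9792 -5.4399; -5.4399 7.0177]
tr(P') = 13.9969


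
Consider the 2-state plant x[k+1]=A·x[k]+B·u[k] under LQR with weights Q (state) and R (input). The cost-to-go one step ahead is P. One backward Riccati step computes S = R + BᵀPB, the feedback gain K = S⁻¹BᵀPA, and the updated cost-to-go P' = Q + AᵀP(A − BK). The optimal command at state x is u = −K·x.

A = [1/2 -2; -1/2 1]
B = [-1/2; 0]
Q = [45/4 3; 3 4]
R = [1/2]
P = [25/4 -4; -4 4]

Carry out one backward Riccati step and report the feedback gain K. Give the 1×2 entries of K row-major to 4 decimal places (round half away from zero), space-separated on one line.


-1.2424 4.0000

BᵀP = [-3.1250 2.0000]
S = R + BᵀPB = [1/2] + [1.5625] = [2.0625]
BᵀPA = [-2.5625 8.2500]
K = S⁻¹·BᵀPA = [-1.2424 4.0000]
A−BK = [-0.1212 0.0000; -0.5000 1.0000]
AᵀP(A−BK) = [1.3788 -4.0000; -4.0000 12.0000]
P' = Q + AᵀP(A−BK) = [12.6288 -1.0000; -1.0000 16.0000]
tr(P') = 28.6288


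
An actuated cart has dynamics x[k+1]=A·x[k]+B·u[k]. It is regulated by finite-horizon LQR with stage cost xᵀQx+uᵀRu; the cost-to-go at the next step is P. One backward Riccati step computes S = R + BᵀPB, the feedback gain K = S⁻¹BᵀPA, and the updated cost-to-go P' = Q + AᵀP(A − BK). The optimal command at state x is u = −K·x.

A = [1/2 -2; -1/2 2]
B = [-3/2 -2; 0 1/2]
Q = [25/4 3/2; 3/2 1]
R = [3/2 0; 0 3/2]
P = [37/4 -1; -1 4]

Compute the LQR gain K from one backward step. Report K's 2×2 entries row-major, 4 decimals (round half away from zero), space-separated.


0.0767 -0.3067 -0.3298 1.3190

BᵀP = [-13.8750 1.5000; -19.0000 4.0000]
S = R + BᵀPB = [3/2 0; 0 3/2] + [20.8125 28.5000; 28.5000 40.0000] = [22.3125 28.5000; 28.5000 41.5000]
BᵀPA = [-7.6875 30.7500; -11.5000 46.0000]
K = S⁻¹·BᵀPA = [0.0767 -0.3067; -0.3298 1.3190]
A−BK = [-0.0445 0.1781; -0.3351 1.3405]
AᵀP(A−BK) = [0.6096 -2.4386; -2.4386 9.7543]
P' = Q + AᵀP(A−BK) = [6.8596 -0.9386; -0.9386 10.7543]
tr(P') = 17.6140


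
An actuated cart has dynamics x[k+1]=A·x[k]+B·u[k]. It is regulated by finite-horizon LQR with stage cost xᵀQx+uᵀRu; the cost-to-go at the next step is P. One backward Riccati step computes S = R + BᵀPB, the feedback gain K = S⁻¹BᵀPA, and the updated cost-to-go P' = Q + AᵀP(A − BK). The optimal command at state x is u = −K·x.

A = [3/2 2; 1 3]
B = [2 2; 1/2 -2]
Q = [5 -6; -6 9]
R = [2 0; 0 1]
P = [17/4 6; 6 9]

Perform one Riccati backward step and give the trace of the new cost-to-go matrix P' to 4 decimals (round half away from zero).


BᵀP = [11.5000 16.5000; -3.5000 -6.0000]
S = R + BᵀPB = [2 0; 0 1] + [31.2500 -10.0000; -10.0000 5.0000] = [33.2500 -10.0000; -10.0000 6.0000]
BᵀPA = [33.7500 72.5000; -11.2500 -25.0000]
K = S⁻¹·BᵀPA = [0.9045 1.8593; -0.3675 -1.0678]
A−BK = [0.4259 0.4171; -0.1872 -0.0653]
AᵀP(A−BK) = [1.9009 3.9856; 3.9856 8.5050]
P' = Q + AᵀP(A−BK) = [6.9009 -2.0144; -2.0144 17.5050]
tr(P') = 24.4059

24.4059


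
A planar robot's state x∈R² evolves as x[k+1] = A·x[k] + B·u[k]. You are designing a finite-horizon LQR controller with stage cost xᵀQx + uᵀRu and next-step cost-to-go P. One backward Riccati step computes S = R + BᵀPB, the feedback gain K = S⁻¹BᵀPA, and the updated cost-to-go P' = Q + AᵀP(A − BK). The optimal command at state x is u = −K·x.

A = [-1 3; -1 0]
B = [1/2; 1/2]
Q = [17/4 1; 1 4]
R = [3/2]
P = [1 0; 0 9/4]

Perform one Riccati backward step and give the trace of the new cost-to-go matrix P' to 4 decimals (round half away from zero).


BᵀP = [0.5000 1.1250]
S = R + BᵀPB = [3/2] + [0.8125] = [2.3125]
BᵀPA = [-1.6250 1.5000]
K = S⁻¹·BᵀPA = [-0.7027 0.6486]
A−BK = [-0.6486 2.6757; -0.6486 -0.3243]
AᵀP(A−BK) = [2.1081 -1.9459; -1.9459 8.0270]
P' = Q + AᵀP(A−BK) = [6.3581 -0.9459; -0.9459 12.0270]
tr(P') = 18.3851

18.3851


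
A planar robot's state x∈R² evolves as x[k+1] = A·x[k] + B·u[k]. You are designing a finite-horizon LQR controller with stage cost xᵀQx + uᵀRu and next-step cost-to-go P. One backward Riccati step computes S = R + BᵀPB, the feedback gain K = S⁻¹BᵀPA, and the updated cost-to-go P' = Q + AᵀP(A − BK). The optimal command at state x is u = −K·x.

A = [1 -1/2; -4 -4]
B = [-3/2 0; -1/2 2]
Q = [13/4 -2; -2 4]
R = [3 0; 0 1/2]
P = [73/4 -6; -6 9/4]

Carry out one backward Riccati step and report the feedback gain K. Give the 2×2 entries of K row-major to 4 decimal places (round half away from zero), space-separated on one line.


BᵀP = [-24.3750 7.8750; -12.0000 4.5000]
S = R + BᵀPB = [3 0; 0 1/2] + [32.6250 15.7500; 15.7500 9.0000] = [35.6250 15.7500; 15.7500 9.5000]
BᵀPA = [-55.8750 -19.3125; -30.0000 -12.0000]
K = S⁻¹·BᵀPA = [-0.6452 0.0612; -2.0882 -1.3646]
A−BK = [0.0322 -0.4082; -0.1463 -1.2401]
AᵀP(A−BK) = [3.5526 1.3559; 1.3559 1.3690]
P' = Q + AᵀP(A−BK) = [6.8026 -0.6441; -0.6441 5.3690]
tr(P') = 12.1716

-0.6452 0.0612 -2.0882 -1.3646


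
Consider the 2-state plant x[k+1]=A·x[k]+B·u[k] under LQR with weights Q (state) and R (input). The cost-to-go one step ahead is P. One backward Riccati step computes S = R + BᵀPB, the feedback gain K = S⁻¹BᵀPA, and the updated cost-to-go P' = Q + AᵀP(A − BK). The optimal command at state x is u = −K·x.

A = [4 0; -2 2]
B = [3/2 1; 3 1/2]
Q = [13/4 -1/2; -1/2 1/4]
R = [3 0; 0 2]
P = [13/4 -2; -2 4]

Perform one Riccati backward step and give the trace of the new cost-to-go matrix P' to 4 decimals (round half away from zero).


53.5103

BᵀP = [-1.1250 9.0000; 2.2500 0.0000]
S = R + BᵀPB = [3 0; 0 2] + [25.3125 3.3750; 3.3750 2.2500] = [28.3125 3.3750; 3.3750 4.2500]
BᵀPA = [-22.5000 18.0000; 9.0000 0.0000]
K = S⁻¹·BᵀPA = [-1.1566 0.7022; 3.0361 -0.5577]
A−BK = [2.6988 -0.4957; -0.0482 0.1721]
AᵀP(A−BK) = [46.6506 -11.1807; -11.1807 3.3597]
P' = Q + AᵀP(A−BK) = [49.9006 -11.6807; -11.6807 3.6097]
tr(P') = 53.5103


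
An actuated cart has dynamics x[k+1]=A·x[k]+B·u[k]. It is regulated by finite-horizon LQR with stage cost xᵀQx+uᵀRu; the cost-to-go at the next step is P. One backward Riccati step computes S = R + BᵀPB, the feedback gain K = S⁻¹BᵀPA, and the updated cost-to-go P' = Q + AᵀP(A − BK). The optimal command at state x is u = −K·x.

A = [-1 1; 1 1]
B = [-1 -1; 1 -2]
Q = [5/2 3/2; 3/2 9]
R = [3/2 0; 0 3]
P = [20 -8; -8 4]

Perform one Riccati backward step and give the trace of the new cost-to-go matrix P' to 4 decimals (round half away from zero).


BᵀP = [-28.0000 12.0000; -4.0000 0.0000]
S = R + BᵀPB = [3/2 0; 0 3] + [40.0000 4.0000; 4.0000 4.0000] = [41.5000 4.0000; 4.0000 7.0000]
BᵀPA = [40.0000 -16.0000; 4.0000 -4.0000]
K = S⁻¹·BᵀPA = [0.9617 -0.3497; 0.0219 -0.3716]
A−BK = [-0.0164 0.2787; 0.0820 0.6066]
AᵀP(A−BK) = [1.4426 -0.5246; -0.5246 0.9180]
P' = Q + AᵀP(A−BK) = [3.9426 0.9754; 0.9754 9.9180]
tr(P') = 13.8607

13.8607


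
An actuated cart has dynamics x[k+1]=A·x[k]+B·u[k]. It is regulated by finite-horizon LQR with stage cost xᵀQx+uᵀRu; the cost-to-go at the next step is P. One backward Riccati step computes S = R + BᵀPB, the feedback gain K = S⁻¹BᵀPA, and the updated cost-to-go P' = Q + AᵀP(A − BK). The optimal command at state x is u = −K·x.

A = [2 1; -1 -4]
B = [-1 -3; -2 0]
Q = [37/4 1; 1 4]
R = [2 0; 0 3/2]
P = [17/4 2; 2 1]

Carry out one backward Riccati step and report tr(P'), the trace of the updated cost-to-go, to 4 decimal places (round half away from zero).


BᵀP = [-8.2500 -4.0000; -12.7500 -6.0000]
S = R + BᵀPB = [2 0; 0 3/2] + [16.2500 24.7500; 24.7500 38.2500] = [18.2500 24.7500; 24.7500 39.7500]
BᵀPA = [-12.5000 7.7500; -19.5000 11.2500]
K = S⁻¹·BᵀPA = [-0.1262 0.2625; -0.4120 0.1196]
A−BK = [0.6379 1.6213; -1.2525 -3.4751]
AᵀP(A−BK) = [0.3887 0.1130; 0.1130 0.8704]
P' = Q + AᵀP(A−BK) = [9.6387 1.1130; 1.1130 4.8704]
tr(P') = 14.5091

14.5091


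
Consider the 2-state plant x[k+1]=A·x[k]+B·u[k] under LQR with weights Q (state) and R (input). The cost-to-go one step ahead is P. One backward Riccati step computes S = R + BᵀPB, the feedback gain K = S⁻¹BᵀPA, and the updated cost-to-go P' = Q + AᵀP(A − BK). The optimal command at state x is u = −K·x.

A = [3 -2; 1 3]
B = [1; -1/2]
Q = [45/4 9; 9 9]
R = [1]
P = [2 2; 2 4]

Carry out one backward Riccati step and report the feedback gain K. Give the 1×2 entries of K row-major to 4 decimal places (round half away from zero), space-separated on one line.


BᵀP = [1.0000 0.0000]
S = R + BᵀPB = [1] + [1.0000] = [2.0000]
BᵀPA = [3.0000 -2.0000]
K = S⁻¹·BᵀPA = [1.5000 -1.0000]
A−BK = [1.5000 -1.0000; 1.7500 2.5000]
AᵀP(A−BK) = [29.5000 17.0000; 17.0000 18.0000]
P' = Q + AᵀP(A−BK) = [40.7500 26.0000; 26.0000 27.0000]
tr(P') = 67.7500

1.5000 -1.0000


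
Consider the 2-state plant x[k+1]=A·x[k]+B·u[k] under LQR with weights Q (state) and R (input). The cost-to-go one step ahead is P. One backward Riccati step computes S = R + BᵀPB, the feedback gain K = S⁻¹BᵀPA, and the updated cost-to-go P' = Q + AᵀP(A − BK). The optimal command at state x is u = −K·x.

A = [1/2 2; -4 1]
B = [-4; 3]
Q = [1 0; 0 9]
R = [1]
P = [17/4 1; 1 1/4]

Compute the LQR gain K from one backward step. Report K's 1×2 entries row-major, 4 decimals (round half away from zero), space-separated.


0.1270 -0.6614

BᵀP = [-14.0000 -3.2500]
S = R + BᵀPB = [1] + [46.2500] = [47.2500]
BᵀPA = [6.0000 -31.2500]
K = S⁻¹·BᵀPA = [0.1270 -0.6614]
A−BK = [1.0079 -0.6455; -4.3810 2.9841]
AᵀP(A−BK) = [0.3006 -0.2817; -0.2817 0.5820]
P' = Q + AᵀP(A−BK) = [1.3006 -0.2817; -0.2817 9.5820]
tr(P') = 10.8826


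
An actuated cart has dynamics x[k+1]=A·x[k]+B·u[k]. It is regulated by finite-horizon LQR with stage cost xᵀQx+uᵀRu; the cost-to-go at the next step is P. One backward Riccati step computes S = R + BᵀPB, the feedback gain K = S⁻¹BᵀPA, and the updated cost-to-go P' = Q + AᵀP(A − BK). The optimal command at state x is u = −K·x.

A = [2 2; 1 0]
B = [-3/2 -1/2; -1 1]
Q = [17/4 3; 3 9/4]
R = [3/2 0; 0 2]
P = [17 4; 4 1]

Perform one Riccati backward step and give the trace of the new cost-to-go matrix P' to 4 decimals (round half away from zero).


10.8356

BᵀP = [-29.5000 -7.0000; -4.5000 -1.0000]
S = R + BᵀPB = [3/2 0; 0 2] + [51.2500 7.7500; 7.7500 1.2500] = [52.7500 7.7500; 7.7500 3.2500]
BᵀPA = [-66.0000 -59.0000; -10.0000 -9.0000]
K = S⁻¹·BᵀPA = [-1.2301 -1.0954; -0.1437 -0.1571]
A−BK = [0.0831 0.2783; -0.0864 -0.9383]
AᵀP(A−BK) = [2.3782 2.1324; 2.1324 1.9574]
P' = Q + AᵀP(A−BK) = [6.6282 5.1324; 5.1324 4.2074]
tr(P') = 10.8356


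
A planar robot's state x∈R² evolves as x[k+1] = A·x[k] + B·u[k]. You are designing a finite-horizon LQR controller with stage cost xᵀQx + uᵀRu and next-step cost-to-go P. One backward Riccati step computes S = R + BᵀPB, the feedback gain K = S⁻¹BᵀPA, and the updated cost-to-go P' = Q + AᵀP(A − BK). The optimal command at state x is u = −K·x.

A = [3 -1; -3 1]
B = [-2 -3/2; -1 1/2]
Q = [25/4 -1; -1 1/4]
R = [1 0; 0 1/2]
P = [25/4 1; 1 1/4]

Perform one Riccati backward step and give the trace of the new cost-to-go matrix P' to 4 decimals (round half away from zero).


BᵀP = [-13.5000 -2.2500; -8.8750 -1.3750]
S = R + BᵀPB = [1 0; 0 1/2] + [29.2500 19.1250; 19.1250 12.6250] = [30.2500 19.1250; 19.1250 13.1250]
BᵀPA = [-33.7500 11.2500; -22.5000 7.5000]
K = S⁻¹·BᵀPA = [-0.4048 0.1349; -1.1244 0.3748]
A−BK = [0.5037 -0.1679; -2.8426 0.9475]
AᵀP(A−BK) = [1.5382 -0.5127; -0.5127 0.1709]
P' = Q + AᵀP(A−BK) = [7.7882 -1.5127; -1.5127 0.4209]
tr(P') = 8.2091

8.2091


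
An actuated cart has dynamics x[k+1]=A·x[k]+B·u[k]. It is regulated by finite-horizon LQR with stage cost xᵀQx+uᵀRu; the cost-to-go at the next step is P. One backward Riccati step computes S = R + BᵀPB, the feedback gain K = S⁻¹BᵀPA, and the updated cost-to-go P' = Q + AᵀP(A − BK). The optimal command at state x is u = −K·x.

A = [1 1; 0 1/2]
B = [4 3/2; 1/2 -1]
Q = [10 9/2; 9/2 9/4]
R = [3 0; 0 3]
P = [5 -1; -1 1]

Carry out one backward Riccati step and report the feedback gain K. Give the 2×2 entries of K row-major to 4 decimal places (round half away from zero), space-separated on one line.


BᵀP = [19.5000 -3.5000; 8.5000 -2.5000]
S = R + BᵀPB = [3 0; 0 3] + [76.2500 32.7500; 32.7500 15.2500] = [79.2500 32.7500; 32.7500 18.2500]
BᵀPA = [19.5000 17.7500; 8.5000 7.2500]
K = S⁻¹·BᵀPA = [0.2074 0.2314; 0.0936 -0.0181]
A−BK = [0.0301 0.1013; -0.0100 0.3662]
AᵀP(A−BK) = [0.1605 0.1405; 0.1405 0.2729]
P' = Q + AᵀP(A−BK) = [10.1605 4.6405; 4.6405 2.5229]
tr(P') = 12.6834

0.2074 0.2314 0.0936 -0.0181


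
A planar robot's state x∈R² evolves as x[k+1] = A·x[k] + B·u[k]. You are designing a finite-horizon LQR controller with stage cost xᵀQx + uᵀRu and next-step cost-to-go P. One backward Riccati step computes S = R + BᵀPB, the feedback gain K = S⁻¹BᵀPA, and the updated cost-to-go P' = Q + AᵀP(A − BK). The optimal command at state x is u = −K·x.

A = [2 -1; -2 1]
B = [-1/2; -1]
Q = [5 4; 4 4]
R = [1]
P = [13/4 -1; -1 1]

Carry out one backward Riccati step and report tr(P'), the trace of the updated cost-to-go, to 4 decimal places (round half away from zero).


BᵀP = [-0.6250 -0.5000]
S = R + BᵀPB = [1] + [0.8125] = [1.8125]
BᵀPA = [-0.2500 0.1250]
K = S⁻¹·BᵀPA = [-0.1379 0.0690]
A−BK = [1.9310 -0.9655; -2.1379 1.0690]
AᵀP(A−BK) = [24.9655 -12.4828; -12.4828 6.2414]
P' = Q + AᵀP(A−BK) = [29.9655 -8.4828; -8.4828 10.2414]
tr(P') = 40.2069

40.2069


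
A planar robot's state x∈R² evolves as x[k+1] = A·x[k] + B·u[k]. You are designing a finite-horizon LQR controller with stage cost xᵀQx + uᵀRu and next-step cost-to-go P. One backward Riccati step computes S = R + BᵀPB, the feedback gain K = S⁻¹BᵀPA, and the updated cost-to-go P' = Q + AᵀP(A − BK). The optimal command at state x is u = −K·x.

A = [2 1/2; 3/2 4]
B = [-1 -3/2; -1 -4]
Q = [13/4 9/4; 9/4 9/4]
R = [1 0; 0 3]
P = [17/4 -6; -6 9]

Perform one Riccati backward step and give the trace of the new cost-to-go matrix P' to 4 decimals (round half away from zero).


BᵀP = [1.7500 -3.0000; 17.6250 -27.0000]
S = R + BᵀPB = [1 0; 0 3] + [1.2500 9.3750; 9.3750 81.5625] = [2.2500 9.3750; 9.3750 84.5625]
BᵀPA = [-1.0000 -11.1250; -5.2500 -99.1875]
K = S⁻¹·BᵀPA = [-0.3452 -0.1062; -0.0238 -1.1612]
A−BK = [1.6190 -1.3480; 1.0595 -0.7509]
AᵀP(A−BK) = [0.7798 -0.4524; -0.4524 4.7070]
P' = Q + AᵀP(A−BK) = [4.0298 1.7976; 1.7976 6.9570]
tr(P') = 10.9867

10.9867


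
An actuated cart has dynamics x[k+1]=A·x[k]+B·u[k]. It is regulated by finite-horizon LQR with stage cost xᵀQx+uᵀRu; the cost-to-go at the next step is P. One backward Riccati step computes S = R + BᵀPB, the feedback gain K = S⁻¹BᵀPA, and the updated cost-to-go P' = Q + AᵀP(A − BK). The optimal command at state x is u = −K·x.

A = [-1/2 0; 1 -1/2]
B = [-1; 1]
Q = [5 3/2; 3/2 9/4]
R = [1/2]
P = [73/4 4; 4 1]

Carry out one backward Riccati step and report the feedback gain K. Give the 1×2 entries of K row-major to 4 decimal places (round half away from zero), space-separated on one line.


BᵀP = [-14.2500 -3.0000]
S = R + BᵀPB = [1/2] + [11.2500] = [11.7500]
BᵀPA = [4.1250 1.5000]
K = S⁻¹·BᵀPA = [0.3511 0.1277]
A−BK = [-0.1489 0.1277; 0.6489 -0.6277]
AᵀP(A−BK) = [0.1144 -0.0266; -0.0266 0.0585]
P' = Q + AᵀP(A−BK) = [5.1144 1.4734; 1.4734 2.3085]
tr(P') = 7.4229

0.3511 0.1277


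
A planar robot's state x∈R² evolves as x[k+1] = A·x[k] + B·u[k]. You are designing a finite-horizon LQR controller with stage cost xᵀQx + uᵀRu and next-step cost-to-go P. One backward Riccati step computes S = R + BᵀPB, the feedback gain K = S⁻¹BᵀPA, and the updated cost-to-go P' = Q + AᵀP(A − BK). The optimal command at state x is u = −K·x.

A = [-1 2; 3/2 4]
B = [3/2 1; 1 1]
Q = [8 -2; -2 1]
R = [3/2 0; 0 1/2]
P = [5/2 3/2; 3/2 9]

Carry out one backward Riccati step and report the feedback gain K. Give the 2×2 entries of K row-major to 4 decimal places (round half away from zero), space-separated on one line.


BᵀP = [5.2500 11.2500; 4.0000 10.5000]
S = R + BᵀPB = [3/2 0; 0 1/2] + [19.1250 16.5000; 16.5000 14.5000] = [20.6250 16.5000; 16.5000 15.0000]
BᵀPA = [11.6250 55.5000; 11.7500 50.0000]
K = S⁻¹·BᵀPA = [-0.5253 0.2020; 1.3611 3.1111]
A−BK = [-1.5732 -1.4141; 0.6641 0.6869]
AᵀP(A−BK) = [8.3630 8.5960; 8.5960 11.2323]
P' = Q + AᵀP(A−BK) = [16.3630 6.5960; 6.5960 12.2323]
tr(P') = 28.5953

-0.5253 0.2020 1.3611 3.1111


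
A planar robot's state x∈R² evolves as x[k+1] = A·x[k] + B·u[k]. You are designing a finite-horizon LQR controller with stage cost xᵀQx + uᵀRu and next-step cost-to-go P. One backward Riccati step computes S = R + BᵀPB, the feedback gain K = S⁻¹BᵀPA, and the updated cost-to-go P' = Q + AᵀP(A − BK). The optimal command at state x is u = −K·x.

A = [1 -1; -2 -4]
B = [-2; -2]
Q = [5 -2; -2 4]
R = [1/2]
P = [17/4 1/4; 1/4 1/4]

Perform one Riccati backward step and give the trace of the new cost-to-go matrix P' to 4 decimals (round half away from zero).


BᵀP = [-9.0000 -1.0000]
S = R + BᵀPB = [1/2] + [20.0000] = [20.5000]
BᵀPA = [-7.0000 13.0000]
K = S⁻¹·BᵀPA = [-0.3415 0.6341]
A−BK = [0.3171 0.2683; -2.6829 -2.7317]
AᵀP(A−BK) = [1.8598 1.6890; 1.6890 2.0061]
P' = Q + AᵀP(A−BK) = [6.8598 -0.3110; -0.3110 6.0061]
tr(P') = 12.8659

12.8659


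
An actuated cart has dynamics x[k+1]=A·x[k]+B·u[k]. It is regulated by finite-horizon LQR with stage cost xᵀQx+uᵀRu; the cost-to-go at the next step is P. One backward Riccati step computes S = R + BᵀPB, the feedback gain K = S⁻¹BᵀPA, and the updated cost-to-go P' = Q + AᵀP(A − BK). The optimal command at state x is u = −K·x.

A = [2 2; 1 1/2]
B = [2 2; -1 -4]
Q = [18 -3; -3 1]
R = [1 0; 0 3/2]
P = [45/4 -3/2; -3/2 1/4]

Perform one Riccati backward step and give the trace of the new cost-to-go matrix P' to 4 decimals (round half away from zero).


BᵀP = [24.0000 -3.2500; 28.5000 -4.0000]
S = R + BᵀPB = [1 0; 0 3/2] + [51.2500 61.0000; 61.0000 73.0000] = [52.2500 61.0000; 61.0000 74.5000]
BᵀPA = [44.7500 46.3750; 53.0000 55.0000]
K = S⁻¹·BᵀPA = [0.5878 0.5823; 0.2302 0.2615]
A−BK = [0.3642 0.3125; 2.5084 2.1282]
AᵀP(A−BK) = [0.7495 0.7090; 0.7090 0.6773]
P' = Q + AᵀP(A−BK) = [18.7495 -2.2910; -2.2910 1.6773]
tr(P') = 20.4268

20.4268


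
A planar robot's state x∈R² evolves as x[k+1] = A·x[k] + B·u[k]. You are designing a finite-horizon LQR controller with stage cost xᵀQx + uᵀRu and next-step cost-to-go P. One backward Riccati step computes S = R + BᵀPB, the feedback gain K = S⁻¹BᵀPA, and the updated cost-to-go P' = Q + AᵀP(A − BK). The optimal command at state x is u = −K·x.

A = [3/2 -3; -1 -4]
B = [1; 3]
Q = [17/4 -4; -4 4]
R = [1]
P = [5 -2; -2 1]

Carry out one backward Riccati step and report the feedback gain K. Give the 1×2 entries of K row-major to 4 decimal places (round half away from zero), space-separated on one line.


BᵀP = [-1.0000 1.0000]
S = R + BᵀPB = [1] + [2.0000] = [3.0000]
BᵀPA = [-2.5000 -1.0000]
K = S⁻¹·BᵀPA = [-0.8333 -0.3333]
A−BK = [2.3333 -2.6667; 1.5000 -3.0000]
AᵀP(A−BK) = [16.1667 -13.3333; -13.3333 12.6667]
P' = Q + AᵀP(A−BK) = [20.4167 -17.3333; -17.3333 16.6667]
tr(P') = 37.0833

-0.8333 -0.3333


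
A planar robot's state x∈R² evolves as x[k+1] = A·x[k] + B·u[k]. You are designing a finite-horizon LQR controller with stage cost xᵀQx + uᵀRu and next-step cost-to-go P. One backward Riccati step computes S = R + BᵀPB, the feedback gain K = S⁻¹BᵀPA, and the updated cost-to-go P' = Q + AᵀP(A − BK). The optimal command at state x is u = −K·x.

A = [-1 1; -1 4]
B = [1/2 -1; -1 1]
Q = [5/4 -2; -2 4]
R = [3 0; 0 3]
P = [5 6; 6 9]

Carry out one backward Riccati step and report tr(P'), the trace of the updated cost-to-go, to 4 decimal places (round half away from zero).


108.3750

BᵀP = [-3.5000 -6.0000; 1.0000 3.0000]
S = R + BᵀPB = [3 0; 0 3] + [4.2500 -2.5000; -2.5000 2.0000] = [7.2500 -2.5000; -2.5000 5.0000]
BᵀPA = [9.5000 -27.5000; -4.0000 13.0000]
K = S⁻¹·BᵀPA = [1.2500 -3.5000; -0.1750 0.8500]
A−BK = [-1.8000 3.6000; 0.4250 -0.3500]
AᵀP(A−BK) = [13.4250 -34.3500; -34.3500 89.7000]
P' = Q + AᵀP(A−BK) = [14.6750 -36.3500; -36.3500 93.7000]
tr(P') = 108.3750


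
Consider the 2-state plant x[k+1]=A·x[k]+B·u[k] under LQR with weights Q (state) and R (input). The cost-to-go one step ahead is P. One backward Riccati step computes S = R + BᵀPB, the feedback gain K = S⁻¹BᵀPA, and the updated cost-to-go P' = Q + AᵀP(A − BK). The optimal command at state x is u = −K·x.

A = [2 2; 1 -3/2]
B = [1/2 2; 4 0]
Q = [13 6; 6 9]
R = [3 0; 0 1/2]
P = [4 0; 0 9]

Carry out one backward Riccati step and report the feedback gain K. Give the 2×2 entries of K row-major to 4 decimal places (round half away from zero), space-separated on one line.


BᵀP = [2.0000 36.0000; 8.0000 0.0000]
S = R + BᵀPB = [3 0; 0 1/2] + [145.0000 4.0000; 4.0000 16.0000] = [148.0000 4.0000; 4.0000 16.5000]
BᵀPA = [40.0000 -50.0000; 16.0000 16.0000]
K = S⁻¹·BᵀPA = [0.2457 -0.3664; 0.9101 1.0585]
A−BK = [0.0569 0.0662; 0.0173 -0.0342]
AᵀP(A−BK) = [0.6109 0.2214; 0.2214 0.9911]
P' = Q + AᵀP(A−BK) = [13.6109 6.2214; 6.2214 9.9911]
tr(P') = 23.6020

0.2457 -0.3664 0.9101 1.0585


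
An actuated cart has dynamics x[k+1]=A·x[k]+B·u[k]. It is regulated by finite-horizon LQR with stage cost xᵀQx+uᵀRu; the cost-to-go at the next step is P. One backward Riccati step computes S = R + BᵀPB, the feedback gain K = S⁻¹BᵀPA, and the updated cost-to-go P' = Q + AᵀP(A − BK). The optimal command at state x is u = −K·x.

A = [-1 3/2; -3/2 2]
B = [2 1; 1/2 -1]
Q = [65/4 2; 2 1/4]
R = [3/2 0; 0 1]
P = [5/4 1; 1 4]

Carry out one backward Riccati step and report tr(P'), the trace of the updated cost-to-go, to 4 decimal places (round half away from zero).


BᵀP = [3.0000 4.0000; 0.2500 -3.0000]
S = R + BᵀPB = [3/2 0; 0 1] + [8.0000 -1.0000; -1.0000 3.2500] = [9.5000 -1.0000; -1.0000 4.2500]
BᵀPA = [-9.0000 12.5000; 4.2500 -5.6250]
K = S⁻¹·BᵀPA = [-0.8635 1.2063; 0.7968 -1.0397]
A−BK = [-0.0698 0.1270; -0.2714 0.3571]
AᵀP(A−BK) = [2.0921 -2.8492; -2.8492 3.8849]
P' = Q + AᵀP(A−BK) = [18.3421 -0.8492; -0.8492 4.1349]
tr(P') = 22.4770

22.4770


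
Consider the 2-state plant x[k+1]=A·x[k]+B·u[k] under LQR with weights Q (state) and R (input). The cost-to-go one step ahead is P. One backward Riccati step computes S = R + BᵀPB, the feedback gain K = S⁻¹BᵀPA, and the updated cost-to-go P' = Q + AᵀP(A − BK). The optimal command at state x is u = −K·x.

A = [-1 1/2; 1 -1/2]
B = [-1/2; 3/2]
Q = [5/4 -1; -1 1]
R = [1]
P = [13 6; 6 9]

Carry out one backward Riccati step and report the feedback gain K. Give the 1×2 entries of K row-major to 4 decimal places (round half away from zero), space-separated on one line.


0.5161 -0.2581

BᵀP = [2.5000 10.5000]
S = R + BᵀPB = [1] + [14.5000] = [15.5000]
BᵀPA = [8.0000 -4.0000]
K = S⁻¹·BᵀPA = [0.5161 -0.2581]
A−BK = [-0.7419 0.3710; 0.2258 -0.1129]
AᵀP(A−BK) = [5.8710 -2.9355; -2.9355 1.4677]
P' = Q + AᵀP(A−BK) = [7.1210 -3.9355; -3.9355 2.4677]
tr(P') = 9.5887


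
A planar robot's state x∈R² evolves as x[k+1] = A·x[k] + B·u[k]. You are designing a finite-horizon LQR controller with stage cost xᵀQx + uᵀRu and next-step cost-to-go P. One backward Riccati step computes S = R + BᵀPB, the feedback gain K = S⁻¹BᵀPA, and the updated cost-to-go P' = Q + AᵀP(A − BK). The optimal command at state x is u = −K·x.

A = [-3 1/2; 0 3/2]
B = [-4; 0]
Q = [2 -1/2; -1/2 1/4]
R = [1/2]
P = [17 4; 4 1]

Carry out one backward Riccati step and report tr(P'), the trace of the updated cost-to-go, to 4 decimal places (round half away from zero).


BᵀP = [-68.0000 -16.0000]
S = R + BᵀPB = [1/2] + [272.0000] = [272.5000]
BᵀPA = [204.0000 -58.0000]
K = S⁻¹·BᵀPA = [0.7486 -0.2128]
A−BK = [-0.0055 -0.3514; 0.0000 1.5000]
AᵀP(A−BK) = [0.2807 -0.0798; -0.0798 0.1550]
P' = Q + AᵀP(A−BK) = [2.2807 -0.5798; -0.5798 0.4050]
tr(P') = 2.6858

2.6858


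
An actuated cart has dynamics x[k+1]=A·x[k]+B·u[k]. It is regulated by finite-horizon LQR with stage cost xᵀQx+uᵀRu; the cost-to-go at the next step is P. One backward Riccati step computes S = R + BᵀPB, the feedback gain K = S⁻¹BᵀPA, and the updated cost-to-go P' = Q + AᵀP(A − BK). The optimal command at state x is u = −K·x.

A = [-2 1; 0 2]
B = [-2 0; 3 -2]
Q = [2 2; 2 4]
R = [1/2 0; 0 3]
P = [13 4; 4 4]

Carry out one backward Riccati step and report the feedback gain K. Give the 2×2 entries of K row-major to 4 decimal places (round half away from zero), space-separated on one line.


0.9355 -0.4337 1.2360 -1.4458

BᵀP = [-14.0000 4.0000; -8.0000 -8.0000]
S = R + BᵀPB = [1/2 0; 0 3] + [40.0000 -8.0000; -8.0000 16.0000] = [40.5000 -8.0000; -8.0000 19.0000]
BᵀPA = [28.0000 -6.0000; 16.0000 -24.0000]
K = S⁻¹·BᵀPA = [0.9355 -0.4337; 1.2360 -1.4458]
A−BK = [-0.1290 0.1325; -0.3345 0.4096]
AᵀP(A−BK) = [6.0298 -6.7229; -6.7229 7.6988]
P' = Q + AᵀP(A−BK) = [8.0298 -4.7229; -4.7229 11.6988]
tr(P') = 19.7286


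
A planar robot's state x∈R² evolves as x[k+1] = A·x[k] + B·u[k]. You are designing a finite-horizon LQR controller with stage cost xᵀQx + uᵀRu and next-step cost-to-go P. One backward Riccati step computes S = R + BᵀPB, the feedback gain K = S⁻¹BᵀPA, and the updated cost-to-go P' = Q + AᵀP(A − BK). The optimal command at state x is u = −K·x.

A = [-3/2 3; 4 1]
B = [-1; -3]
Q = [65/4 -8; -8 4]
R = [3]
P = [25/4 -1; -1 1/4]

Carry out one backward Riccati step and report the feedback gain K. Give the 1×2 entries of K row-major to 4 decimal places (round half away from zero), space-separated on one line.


1.0682 -1.7273

BᵀP = [-3.2500 0.2500]
S = R + BᵀPB = [3] + [2.5000] = [5.5000]
BᵀPA = [5.8750 -9.5000]
K = S⁻¹·BᵀPA = [1.0682 -1.7273]
A−BK = [-0.4318 1.2727; 7.2045 -4.1818]
AᵀP(A−BK) = [23.7869 -27.4773; -27.4773 34.0909]
P' = Q + AᵀP(A−BK) = [40.0369 -35.4773; -35.4773 38.0909]
tr(P') = 78.1278


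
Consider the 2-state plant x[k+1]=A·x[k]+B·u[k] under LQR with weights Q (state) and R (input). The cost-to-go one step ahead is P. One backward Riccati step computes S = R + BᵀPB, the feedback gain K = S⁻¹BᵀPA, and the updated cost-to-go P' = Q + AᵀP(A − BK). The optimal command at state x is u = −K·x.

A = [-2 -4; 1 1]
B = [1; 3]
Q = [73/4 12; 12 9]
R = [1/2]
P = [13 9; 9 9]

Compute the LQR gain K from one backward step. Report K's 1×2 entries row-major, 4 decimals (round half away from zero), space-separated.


-0.2963 -0.8350

BᵀP = [40.0000 36.0000]
S = R + BᵀPB = [1/2] + [148.0000] = [148.5000]
BᵀPA = [-44.0000 -124.0000]
K = S⁻¹·BᵀPA = [-0.2963 -0.8350]
A−BK = [-1.7037 -3.1650; 1.8889 3.5051]
AᵀP(A−BK) = [11.9630 22.2593; 22.2593 41.4579]
P' = Q + AᵀP(A−BK) = [30.2130 34.2593; 34.2593 50.4579]
tr(P') = 80.6709


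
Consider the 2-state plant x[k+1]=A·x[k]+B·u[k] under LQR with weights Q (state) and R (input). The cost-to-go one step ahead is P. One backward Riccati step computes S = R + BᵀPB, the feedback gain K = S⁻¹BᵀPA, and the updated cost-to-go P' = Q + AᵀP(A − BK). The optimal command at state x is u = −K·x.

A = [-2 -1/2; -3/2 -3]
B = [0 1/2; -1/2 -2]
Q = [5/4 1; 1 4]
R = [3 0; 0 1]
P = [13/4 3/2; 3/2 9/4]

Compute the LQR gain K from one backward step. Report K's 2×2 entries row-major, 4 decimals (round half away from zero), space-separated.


BᵀP = [-0.7500 -1.1250; -1.3750 -3.7500]
S = R + BᵀPB = [3 0; 0 1] + [0.5625 1.8750; 1.8750 6.8125] = [3.5625 1.8750; 1.8750 7.8125]
BᵀPA = [3.1875 3.7500; 8.3750 11.9375]
K = S⁻¹·BᵀPA = [0.3783 0.2843; 0.9812 1.4598]
A−BK = [-2.4906 -1.2299; 0.6516 0.0617]
AᵀP(A−BK) = [17.6390 10.3682; 10.3682 7.0704]
P' = Q + AᵀP(A−BK) = [18.8890 11.3682; 11.3682 11.0704]
tr(P') = 29.9594

0.3783 0.2843 0.9812 1.4598


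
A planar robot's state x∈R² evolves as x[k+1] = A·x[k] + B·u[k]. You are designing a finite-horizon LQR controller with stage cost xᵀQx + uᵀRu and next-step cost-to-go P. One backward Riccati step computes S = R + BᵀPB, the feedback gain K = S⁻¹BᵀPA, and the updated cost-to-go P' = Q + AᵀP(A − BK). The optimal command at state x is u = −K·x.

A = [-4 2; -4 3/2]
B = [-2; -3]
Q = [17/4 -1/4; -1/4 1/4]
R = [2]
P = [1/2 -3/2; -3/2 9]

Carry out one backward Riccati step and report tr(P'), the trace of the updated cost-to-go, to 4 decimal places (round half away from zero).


8.8396

BᵀP = [3.5000 -24.0000]
S = R + BᵀPB = [2] + [65.0000] = [67.0000]
BᵀPA = [82.0000 -29.0000]
K = S⁻¹·BᵀPA = [1.2239 -0.4328]
A−BK = [-1.5522 1.1343; -0.3284 0.2015]
AᵀP(A−BK) = [3.6418 -1.5075; -1.5075 0.6978]
P' = Q + AᵀP(A−BK) = [7.8918 -1.7575; -1.7575 0.9478]
tr(P') = 8.8396


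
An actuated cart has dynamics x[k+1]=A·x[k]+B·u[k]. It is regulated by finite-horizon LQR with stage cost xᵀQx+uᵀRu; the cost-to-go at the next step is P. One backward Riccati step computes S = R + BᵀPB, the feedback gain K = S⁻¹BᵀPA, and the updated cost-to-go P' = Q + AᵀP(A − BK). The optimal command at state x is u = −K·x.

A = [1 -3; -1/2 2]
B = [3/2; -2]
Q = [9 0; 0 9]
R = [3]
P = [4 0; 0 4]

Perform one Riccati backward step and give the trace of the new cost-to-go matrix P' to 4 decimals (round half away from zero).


BᵀP = [6.0000 -8.0000]
S = R + BᵀPB = [3] + [25.0000] = [28.0000]
BᵀPA = [10.0000 -34.0000]
K = S⁻¹·BᵀPA = [0.3571 -1.2143]
A−BK = [0.4643 -1.1786; 0.2143 -0.4286]
AᵀP(A−BK) = [1.4286 -3.8571; -3.8571 10.7143]
P' = Q + AᵀP(A−BK) = [10.4286 -3.8571; -3.8571 19.7143]
tr(P') = 30.1429

30.1429


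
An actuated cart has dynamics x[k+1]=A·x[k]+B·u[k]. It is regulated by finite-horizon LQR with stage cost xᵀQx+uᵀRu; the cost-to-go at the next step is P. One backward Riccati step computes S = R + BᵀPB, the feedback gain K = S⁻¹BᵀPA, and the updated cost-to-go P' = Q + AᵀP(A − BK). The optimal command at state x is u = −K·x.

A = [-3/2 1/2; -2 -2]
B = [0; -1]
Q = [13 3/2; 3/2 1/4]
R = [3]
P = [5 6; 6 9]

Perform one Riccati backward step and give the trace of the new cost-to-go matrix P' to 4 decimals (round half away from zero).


42.2500

BᵀP = [-6.0000 -9.0000]
S = R + BᵀPB = [3] + [9.0000] = [12.0000]
BᵀPA = [27.0000 15.0000]
K = S⁻¹·BᵀPA = [2.2500 1.2500]
A−BK = [-1.5000 0.5000; 0.2500 -0.7500]
AᵀP(A−BK) = [22.5000 10.5000; 10.5000 6.5000]
P' = Q + AᵀP(A−BK) = [35.5000 12.0000; 12.0000 6.7500]
tr(P') = 42.2500


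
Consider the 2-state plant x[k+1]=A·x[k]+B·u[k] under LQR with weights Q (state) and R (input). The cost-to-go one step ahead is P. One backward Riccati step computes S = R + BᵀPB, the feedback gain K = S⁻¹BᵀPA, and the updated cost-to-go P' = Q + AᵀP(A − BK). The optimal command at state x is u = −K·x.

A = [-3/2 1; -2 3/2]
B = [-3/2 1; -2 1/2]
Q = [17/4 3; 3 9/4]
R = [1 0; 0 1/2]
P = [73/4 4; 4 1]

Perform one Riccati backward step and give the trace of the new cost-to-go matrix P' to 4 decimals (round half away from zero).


7.4274

BᵀP = [-35.3750 -8.0000; 20.2500 4.5000]
S = R + BᵀPB = [1 0; 0 1/2] + [69.0625 -39.3750; -39.3750 22.5000] = [70.0625 -39.3750; -39.3750 23.0000]
BᵀPA = [69.0625 -47.3750; -39.3750 27.0000]
K = S⁻¹·BᵀPA = [0.6232 -0.4341; -0.6450 0.4308]
A−BK = [0.0799 -0.0819; -0.4310 0.4164]
AᵀP(A−BK) = [0.6232 -0.4341; -0.4341 0.3042]
P' = Q + AᵀP(A−BK) = [4.8732 2.5659; 2.5659 2.5542]
tr(P') = 7.4274


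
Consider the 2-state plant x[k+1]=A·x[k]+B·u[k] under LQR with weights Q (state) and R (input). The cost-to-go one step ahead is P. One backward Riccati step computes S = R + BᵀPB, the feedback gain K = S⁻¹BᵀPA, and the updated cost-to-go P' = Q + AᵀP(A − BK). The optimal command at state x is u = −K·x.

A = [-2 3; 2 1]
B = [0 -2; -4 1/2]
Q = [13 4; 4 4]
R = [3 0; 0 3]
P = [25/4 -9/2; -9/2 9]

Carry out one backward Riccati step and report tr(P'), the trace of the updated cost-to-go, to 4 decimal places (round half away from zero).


26.1025

BᵀP = [18.0000 -36.0000; -14.7500 13.5000]
S = R + BᵀPB = [3 0; 0 3] + [144.0000 -54.0000; -54.0000 36.2500] = [147.0000 -54.0000; -54.0000 39.2500]
BᵀPA = [-108.0000 18.0000; 56.5000 -30.7500]
K = S⁻¹·BᵀPA = [-0.4163 -0.3343; 0.8668 -1.2434]
A−BK = [-0.2665 0.5133; -0.0986 0.2845]
AᵀP(A−BK) = [3.0686 -3.3540; -3.3540 6.0339]
P' = Q + AᵀP(A−BK) = [16.0686 0.6460; 0.6460 10.0339]
tr(P') = 26.1025


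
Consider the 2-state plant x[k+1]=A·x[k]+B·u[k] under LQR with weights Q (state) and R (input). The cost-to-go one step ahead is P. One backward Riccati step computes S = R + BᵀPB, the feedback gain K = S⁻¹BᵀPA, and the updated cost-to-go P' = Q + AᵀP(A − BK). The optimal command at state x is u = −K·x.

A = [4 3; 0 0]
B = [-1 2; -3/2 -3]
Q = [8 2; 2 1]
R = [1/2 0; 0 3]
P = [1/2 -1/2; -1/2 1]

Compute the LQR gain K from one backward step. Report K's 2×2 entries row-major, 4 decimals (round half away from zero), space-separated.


BᵀP = [0.2500 -1.0000; 2.5000 -4.0000]
S = R + BᵀPB = [1/2 0; 0 3] + [1.2500 3.5000; 3.5000 17.0000] = [1.7500 3.5000; 3.5000 20.0000]
BᵀPA = [1.0000 0.7500; 10.0000 7.5000]
K = S⁻¹·BᵀPA = [-0.6593 -0.4945; 0.6154 0.4615]
A−BK = [2.1099 1.5824; 0.8571 0.6429]
AᵀP(A−BK) = [2.5055 1.8791; 1.8791 1.4093]
P' = Q + AᵀP(A−BK) = [10.5055 3.8791; 3.8791 2.4093]
tr(P') = 12.9148

-0.6593 -0.4945 0.6154 0.4615
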